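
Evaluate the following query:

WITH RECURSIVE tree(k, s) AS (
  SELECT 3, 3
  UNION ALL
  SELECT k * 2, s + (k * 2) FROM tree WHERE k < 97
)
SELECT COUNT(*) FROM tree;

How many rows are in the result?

7

Base: k=3, s=3.
Iteration 1: 3 < 97 holds -> k = 3 * 2 = 6, s = 3 + 6 = 9.
Iteration 2: 6 < 97 holds -> k = 6 * 2 = 12, s = 9 + 12 = 21.
Iteration 3: 12 < 97 holds -> k = 12 * 2 = 24, s = 21 + 24 = 45.
Iteration 4: 24 < 97 holds -> k = 24 * 2 = 48, s = 45 + 48 = 93.
Iteration 5: 48 < 97 holds -> k = 48 * 2 = 96, s = 93 + 96 = 189.
Iteration 6: 96 < 97 holds -> k = 96 * 2 = 192, s = 189 + 192 = 381.
Iteration 7: 192 < 97 fails; recursion stops.
Total rows emitted: 7.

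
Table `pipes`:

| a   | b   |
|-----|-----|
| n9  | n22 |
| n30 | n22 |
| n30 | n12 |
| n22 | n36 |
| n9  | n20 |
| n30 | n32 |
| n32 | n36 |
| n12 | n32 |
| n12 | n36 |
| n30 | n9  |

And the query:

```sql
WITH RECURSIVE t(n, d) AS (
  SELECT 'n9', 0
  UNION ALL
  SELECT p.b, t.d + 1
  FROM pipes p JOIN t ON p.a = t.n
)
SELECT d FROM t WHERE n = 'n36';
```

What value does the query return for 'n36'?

2

Base: (n9, d=0).
Iteration 1: edges from {n9} -> (n20, d=1), (n22, d=1).
Iteration 2: edges from {n20,n22} -> (n36, d=2).
Iteration 3: no outgoing edges from {n36}; recursion stops.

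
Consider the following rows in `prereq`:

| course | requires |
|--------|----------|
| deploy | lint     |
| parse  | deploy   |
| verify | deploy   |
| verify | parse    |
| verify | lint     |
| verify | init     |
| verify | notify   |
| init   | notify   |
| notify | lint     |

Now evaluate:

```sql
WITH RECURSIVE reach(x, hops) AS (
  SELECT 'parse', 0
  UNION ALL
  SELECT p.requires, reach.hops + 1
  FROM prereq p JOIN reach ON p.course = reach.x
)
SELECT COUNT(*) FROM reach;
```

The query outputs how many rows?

3

Base: (parse, hops=0).
Iteration 1: edges from {parse} -> (deploy, hops=1).
Iteration 2: edges from {deploy} -> (lint, hops=2).
Iteration 3: no outgoing edges from {lint}; recursion stops.
Total rows emitted: 3.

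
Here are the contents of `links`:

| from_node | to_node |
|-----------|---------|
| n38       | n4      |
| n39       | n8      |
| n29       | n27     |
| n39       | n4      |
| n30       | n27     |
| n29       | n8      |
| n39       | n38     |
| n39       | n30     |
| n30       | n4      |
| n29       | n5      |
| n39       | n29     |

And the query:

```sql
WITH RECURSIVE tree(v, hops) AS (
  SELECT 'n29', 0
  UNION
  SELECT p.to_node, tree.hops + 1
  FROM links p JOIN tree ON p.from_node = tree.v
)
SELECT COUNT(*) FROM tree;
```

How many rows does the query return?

Base: (n29, hops=0).
Iteration 1: edges from {n29} -> (n27, hops=1), (n5, hops=1), (n8, hops=1).
Iteration 2: no outgoing edges from {n27,n5,n8}; recursion stops.
Total rows emitted: 4.

4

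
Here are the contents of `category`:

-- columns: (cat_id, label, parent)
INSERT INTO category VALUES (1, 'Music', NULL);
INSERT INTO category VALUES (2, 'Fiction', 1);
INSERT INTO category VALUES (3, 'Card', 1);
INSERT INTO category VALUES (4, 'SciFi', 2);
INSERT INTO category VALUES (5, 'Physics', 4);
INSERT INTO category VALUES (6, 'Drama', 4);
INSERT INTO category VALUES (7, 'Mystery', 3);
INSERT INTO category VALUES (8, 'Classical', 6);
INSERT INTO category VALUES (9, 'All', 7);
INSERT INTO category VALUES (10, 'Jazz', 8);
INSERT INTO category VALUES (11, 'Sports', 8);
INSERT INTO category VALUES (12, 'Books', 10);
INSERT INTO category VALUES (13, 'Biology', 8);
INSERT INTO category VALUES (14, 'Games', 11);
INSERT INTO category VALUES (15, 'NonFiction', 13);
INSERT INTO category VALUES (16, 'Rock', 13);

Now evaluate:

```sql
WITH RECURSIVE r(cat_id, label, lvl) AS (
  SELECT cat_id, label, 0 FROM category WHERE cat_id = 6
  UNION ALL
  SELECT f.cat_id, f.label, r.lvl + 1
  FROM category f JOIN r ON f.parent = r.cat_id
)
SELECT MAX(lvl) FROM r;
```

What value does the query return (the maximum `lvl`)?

3

Base: cat_id=6 (Drama) at lvl 0.
Iteration 1: rows with parent in {6} -> Classical (id 8, lvl 1).
Iteration 2: rows with parent in {8} -> Jazz (id 10, lvl 2), Sports (id 11, lvl 2), Biology (id 13, lvl 2).
Iteration 3: rows with parent in {10,11,13} -> Books (id 12, lvl 3), Games (id 14, lvl 3), NonFiction (id 15, lvl 3), Rock (id 16, lvl 3).
Iteration 4: no rows with parent in {12,14,15,16}; recursion stops.
lvl values: 0, 1, 2, 2, 2, 3, 3, 3, 3; the maximum is 3.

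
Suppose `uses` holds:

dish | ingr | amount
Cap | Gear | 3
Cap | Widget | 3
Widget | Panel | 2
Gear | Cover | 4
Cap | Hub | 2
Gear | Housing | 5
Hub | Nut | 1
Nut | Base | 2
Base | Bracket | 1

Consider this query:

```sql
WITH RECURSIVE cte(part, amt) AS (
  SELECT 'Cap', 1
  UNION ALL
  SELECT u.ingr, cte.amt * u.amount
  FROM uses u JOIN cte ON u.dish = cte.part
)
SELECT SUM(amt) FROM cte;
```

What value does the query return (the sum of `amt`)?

52

Base: (Cap, amt=1).
Iteration 1: components of {Cap} -> Gear = 1*3 = 3, Hub = 1*2 = 2, Widget = 1*3 = 3.
Iteration 2: components of {Gear,Hub,Widget} -> Cover = 3*4 = 12, Housing = 3*5 = 15, Nut = 2*1 = 2, Panel = 3*2 = 6.
Iteration 3: components of {Cover,Housing,Nut,Panel} -> Base = 2*2 = 4.
Iteration 4: components of {Base} -> Bracket = 4*1 = 4.
Iteration 5: no further components; recursion stops.
SUM(amt) = 1 + 3 + 3 + 2 + 12 + 15 + 6 + 2 + 4 + 4 = 52.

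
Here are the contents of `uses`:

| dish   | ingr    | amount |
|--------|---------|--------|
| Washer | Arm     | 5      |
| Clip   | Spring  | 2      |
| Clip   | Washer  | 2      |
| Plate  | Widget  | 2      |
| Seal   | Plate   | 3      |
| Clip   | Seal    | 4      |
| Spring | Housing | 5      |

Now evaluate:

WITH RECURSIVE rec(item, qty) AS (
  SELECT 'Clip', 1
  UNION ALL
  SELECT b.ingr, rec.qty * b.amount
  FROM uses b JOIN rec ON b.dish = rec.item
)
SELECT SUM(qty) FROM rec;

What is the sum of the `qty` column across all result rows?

Base: (Clip, qty=1).
Iteration 1: components of {Clip} -> Seal = 1*4 = 4, Spring = 1*2 = 2, Washer = 1*2 = 2.
Iteration 2: components of {Seal,Spring,Washer} -> Arm = 2*5 = 10, Housing = 2*5 = 10, Plate = 4*3 = 12.
Iteration 3: components of {Arm,Housing,Plate} -> Widget = 12*2 = 24.
Iteration 4: no further components; recursion stops.
SUM(qty) = 1 + 4 + 2 + 2 + 12 + 10 + 10 + 24 = 65.

65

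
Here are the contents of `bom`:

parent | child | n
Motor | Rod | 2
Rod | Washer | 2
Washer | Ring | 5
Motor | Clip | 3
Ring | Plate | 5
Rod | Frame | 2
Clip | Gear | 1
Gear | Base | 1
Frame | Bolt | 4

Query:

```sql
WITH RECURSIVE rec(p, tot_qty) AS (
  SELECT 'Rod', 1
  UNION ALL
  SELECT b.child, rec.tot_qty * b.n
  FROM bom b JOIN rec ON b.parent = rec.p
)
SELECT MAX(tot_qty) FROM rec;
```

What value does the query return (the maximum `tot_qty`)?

50

Base: (Rod, tot_qty=1).
Iteration 1: components of {Rod} -> Frame = 1*2 = 2, Washer = 1*2 = 2.
Iteration 2: components of {Frame,Washer} -> Bolt = 2*4 = 8, Ring = 2*5 = 10.
Iteration 3: components of {Bolt,Ring} -> Plate = 10*5 = 50.
Iteration 4: no further components; recursion stops.
tot_qty values: 1, 2, 2, 10, 8, 50; the maximum is 50.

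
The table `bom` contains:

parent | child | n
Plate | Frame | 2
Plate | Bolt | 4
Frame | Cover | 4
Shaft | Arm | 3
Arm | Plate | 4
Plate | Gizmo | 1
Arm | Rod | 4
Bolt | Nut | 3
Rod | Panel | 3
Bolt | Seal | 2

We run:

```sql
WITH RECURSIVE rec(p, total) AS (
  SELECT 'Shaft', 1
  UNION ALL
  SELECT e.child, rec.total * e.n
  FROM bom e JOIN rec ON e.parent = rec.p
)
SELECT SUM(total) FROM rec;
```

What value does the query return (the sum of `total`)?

Base: (Shaft, total=1).
Iteration 1: components of {Shaft} -> Arm = 1*3 = 3.
Iteration 2: components of {Arm} -> Plate = 3*4 = 12, Rod = 3*4 = 12.
Iteration 3: components of {Plate,Rod} -> Bolt = 12*4 = 48, Frame = 12*2 = 24, Gizmo = 12*1 = 12, Panel = 12*3 = 36.
Iteration 4: components of {Bolt,Frame,Gizmo,Panel} -> Cover = 24*4 = 96, Nut = 48*3 = 144, Seal = 48*2 = 96.
Iteration 5: no further components; recursion stops.
SUM(total) = 1 + 3 + 12 + 12 + 24 + 48 + 12 + 36 + 96 + 144 + 96 = 484.

484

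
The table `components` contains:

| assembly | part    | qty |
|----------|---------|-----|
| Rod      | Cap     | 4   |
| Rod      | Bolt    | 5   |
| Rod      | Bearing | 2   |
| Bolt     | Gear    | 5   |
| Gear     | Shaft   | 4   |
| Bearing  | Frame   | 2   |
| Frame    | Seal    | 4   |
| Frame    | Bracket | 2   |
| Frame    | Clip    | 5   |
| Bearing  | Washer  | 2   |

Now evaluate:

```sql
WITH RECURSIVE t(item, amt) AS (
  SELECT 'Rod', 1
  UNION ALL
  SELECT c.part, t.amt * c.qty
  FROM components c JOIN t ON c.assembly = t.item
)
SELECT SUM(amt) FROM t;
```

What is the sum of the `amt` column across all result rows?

189

Base: (Rod, amt=1).
Iteration 1: components of {Rod} -> Bearing = 1*2 = 2, Bolt = 1*5 = 5, Cap = 1*4 = 4.
Iteration 2: components of {Bearing,Bolt,Cap} -> Frame = 2*2 = 4, Gear = 5*5 = 25, Washer = 2*2 = 4.
Iteration 3: components of {Frame,Gear,Washer} -> Bracket = 4*2 = 8, Clip = 4*5 = 20, Seal = 4*4 = 16, Shaft = 25*4 = 100.
Iteration 4: no further components; recursion stops.
SUM(amt) = 1 + 4 + 5 + 2 + 25 + 4 + 4 + 100 + 16 + 8 + 20 = 189.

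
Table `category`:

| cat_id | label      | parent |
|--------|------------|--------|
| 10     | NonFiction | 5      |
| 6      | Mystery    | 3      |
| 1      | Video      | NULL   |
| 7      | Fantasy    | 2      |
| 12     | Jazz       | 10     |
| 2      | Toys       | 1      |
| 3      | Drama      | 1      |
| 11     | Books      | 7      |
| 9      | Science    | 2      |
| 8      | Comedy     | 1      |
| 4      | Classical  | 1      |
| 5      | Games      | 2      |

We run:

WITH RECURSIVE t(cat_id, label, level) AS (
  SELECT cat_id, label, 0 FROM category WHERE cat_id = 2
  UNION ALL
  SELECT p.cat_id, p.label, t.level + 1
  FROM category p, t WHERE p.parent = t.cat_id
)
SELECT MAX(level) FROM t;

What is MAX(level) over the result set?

3

Base: cat_id=2 (Toys) at level 0.
Iteration 1: rows with parent in {2} -> Games (id 5, level 1), Fantasy (id 7, level 1), Science (id 9, level 1).
Iteration 2: rows with parent in {5,7,9} -> NonFiction (id 10, level 2), Books (id 11, level 2).
Iteration 3: rows with parent in {10,11} -> Jazz (id 12, level 3).
Iteration 4: no rows with parent in {12}; recursion stops.
level values: 0, 1, 1, 1, 2, 2, 3; the maximum is 3.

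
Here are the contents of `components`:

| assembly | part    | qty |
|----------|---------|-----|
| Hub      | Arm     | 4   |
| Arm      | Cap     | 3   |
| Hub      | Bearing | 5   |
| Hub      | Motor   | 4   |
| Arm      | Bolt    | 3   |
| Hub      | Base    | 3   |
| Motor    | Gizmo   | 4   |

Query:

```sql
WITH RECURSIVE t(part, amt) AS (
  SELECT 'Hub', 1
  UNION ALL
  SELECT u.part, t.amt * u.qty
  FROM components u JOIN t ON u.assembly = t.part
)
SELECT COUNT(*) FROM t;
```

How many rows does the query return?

8

Base: (Hub, amt=1).
Iteration 1: components of {Hub} -> Arm = 1*4 = 4, Base = 1*3 = 3, Bearing = 1*5 = 5, Motor = 1*4 = 4.
Iteration 2: components of {Arm,Base,Bearing,Motor} -> Bolt = 4*3 = 12, Cap = 4*3 = 12, Gizmo = 4*4 = 16.
Iteration 3: no further components; recursion stops.
Total rows emitted: 8.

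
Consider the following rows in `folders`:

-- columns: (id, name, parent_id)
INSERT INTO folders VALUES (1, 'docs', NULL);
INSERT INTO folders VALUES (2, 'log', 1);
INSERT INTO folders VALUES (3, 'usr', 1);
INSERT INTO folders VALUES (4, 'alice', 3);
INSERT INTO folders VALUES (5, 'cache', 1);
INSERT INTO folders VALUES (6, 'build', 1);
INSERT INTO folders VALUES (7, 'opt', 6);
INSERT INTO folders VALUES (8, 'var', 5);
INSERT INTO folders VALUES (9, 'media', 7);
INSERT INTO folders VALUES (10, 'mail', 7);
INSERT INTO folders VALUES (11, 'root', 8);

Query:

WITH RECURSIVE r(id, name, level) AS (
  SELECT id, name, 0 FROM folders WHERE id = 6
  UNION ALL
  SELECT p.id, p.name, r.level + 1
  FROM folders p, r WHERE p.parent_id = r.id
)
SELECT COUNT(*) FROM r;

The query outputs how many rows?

4

Base: id=6 (build) at level 0.
Iteration 1: rows with parent_id in {6} -> opt (id 7, level 1).
Iteration 2: rows with parent_id in {7} -> media (id 9, level 2), mail (id 10, level 2).
Iteration 3: no rows with parent_id in {9,10}; recursion stops.
Total rows emitted: 4.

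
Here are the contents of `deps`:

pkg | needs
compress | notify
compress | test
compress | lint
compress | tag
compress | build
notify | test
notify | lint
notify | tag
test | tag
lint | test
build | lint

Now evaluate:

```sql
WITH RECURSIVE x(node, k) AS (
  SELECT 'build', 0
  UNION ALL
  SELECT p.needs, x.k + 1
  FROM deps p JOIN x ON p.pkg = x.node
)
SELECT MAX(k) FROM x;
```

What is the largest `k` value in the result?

Base: (build, k=0).
Iteration 1: edges from {build} -> (lint, k=1).
Iteration 2: edges from {lint} -> (test, k=2).
Iteration 3: edges from {test} -> (tag, k=3).
Iteration 4: no outgoing edges from {tag}; recursion stops.
k values: 0, 1, 2, 3; the maximum is 3.

3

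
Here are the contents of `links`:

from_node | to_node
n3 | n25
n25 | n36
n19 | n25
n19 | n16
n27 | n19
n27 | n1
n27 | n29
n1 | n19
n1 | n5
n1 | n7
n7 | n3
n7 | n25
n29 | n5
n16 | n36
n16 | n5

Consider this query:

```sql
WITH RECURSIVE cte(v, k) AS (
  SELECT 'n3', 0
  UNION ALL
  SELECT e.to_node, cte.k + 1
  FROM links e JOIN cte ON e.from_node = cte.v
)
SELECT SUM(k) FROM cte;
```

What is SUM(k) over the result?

3

Base: (n3, k=0).
Iteration 1: edges from {n3} -> (n25, k=1).
Iteration 2: edges from {n25} -> (n36, k=2).
Iteration 3: no outgoing edges from {n36}; recursion stops.
SUM(k) = 0 + 1 + 2 = 3.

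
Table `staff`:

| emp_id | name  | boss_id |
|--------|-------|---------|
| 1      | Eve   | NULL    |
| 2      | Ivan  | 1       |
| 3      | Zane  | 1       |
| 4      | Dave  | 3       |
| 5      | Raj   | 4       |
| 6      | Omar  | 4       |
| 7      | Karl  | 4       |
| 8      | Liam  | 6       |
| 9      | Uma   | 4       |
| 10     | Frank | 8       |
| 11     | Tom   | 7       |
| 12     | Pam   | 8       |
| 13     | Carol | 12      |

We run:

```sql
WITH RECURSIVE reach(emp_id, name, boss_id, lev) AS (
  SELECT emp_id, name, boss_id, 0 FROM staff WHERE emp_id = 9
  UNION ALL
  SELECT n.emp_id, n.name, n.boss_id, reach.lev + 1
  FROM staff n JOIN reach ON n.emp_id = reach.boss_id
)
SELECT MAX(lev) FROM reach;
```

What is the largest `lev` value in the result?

3

Base: emp_id=9 (Uma), boss_id=4, lev 0.
Iteration 1: join on emp_id=4 -> Dave (id 4, boss_id=3, lev 1).
Iteration 2: join on emp_id=3 -> Zane (id 3, boss_id=1, lev 2).
Iteration 3: join on emp_id=1 -> Eve (id 1, boss_id=NULL, lev 3).
Iteration 4: boss_id is NULL; no match; recursion stops.
lev values: 0, 1, 2, 3; the maximum is 3.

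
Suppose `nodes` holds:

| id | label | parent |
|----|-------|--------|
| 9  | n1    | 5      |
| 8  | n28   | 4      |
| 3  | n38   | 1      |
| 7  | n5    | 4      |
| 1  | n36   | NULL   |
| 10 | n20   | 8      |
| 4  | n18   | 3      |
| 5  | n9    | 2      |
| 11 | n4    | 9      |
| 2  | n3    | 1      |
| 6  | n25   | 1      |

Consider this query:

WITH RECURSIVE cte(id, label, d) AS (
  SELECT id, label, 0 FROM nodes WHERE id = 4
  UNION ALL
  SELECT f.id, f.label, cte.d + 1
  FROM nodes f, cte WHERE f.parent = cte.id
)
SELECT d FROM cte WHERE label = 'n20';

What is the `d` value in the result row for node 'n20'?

Base: id=4 (n18) at d 0.
Iteration 1: rows with parent in {4} -> n5 (id 7, d 1), n28 (id 8, d 1).
Iteration 2: rows with parent in {7,8} -> n20 (id 10, d 2).
Iteration 3: no rows with parent in {10}; recursion stops.

2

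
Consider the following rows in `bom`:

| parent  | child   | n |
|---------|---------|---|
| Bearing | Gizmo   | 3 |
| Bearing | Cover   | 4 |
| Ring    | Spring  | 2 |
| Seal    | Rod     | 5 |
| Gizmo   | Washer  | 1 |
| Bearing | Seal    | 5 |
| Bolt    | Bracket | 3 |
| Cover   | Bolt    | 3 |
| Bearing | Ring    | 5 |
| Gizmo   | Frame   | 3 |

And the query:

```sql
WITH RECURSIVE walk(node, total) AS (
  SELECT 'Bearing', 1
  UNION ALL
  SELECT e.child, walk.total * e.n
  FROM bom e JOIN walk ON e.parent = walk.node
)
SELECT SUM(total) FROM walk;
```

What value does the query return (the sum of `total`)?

Base: (Bearing, total=1).
Iteration 1: components of {Bearing} -> Cover = 1*4 = 4, Gizmo = 1*3 = 3, Ring = 1*5 = 5, Seal = 1*5 = 5.
Iteration 2: components of {Cover,Gizmo,Ring,Seal} -> Bolt = 4*3 = 12, Frame = 3*3 = 9, Rod = 5*5 = 25, Spring = 5*2 = 10, Washer = 3*1 = 3.
Iteration 3: components of {Bolt,Frame,Rod,Spring,Washer} -> Bracket = 12*3 = 36.
Iteration 4: no further components; recursion stops.
SUM(total) = 1 + 5 + 4 + 3 + 5 + 10 + 12 + 3 + 9 + 25 + 36 = 113.

113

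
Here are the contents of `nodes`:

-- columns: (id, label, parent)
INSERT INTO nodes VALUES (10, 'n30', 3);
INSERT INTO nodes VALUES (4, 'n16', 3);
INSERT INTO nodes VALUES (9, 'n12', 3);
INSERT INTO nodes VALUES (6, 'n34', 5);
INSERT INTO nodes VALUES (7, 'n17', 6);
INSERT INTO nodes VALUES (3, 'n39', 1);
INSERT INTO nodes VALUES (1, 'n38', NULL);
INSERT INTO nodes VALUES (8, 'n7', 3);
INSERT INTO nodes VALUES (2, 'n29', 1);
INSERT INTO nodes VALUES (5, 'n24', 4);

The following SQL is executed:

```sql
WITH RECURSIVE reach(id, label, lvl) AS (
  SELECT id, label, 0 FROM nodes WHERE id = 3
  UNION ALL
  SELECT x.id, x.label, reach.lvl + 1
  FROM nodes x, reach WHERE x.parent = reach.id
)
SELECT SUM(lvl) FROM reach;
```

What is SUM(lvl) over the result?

13

Base: id=3 (n39) at lvl 0.
Iteration 1: rows with parent in {3} -> n16 (id 4, lvl 1), n7 (id 8, lvl 1), n12 (id 9, lvl 1), n30 (id 10, lvl 1).
Iteration 2: rows with parent in {4,8,9,10} -> n24 (id 5, lvl 2).
Iteration 3: rows with parent in {5} -> n34 (id 6, lvl 3).
Iteration 4: rows with parent in {6} -> n17 (id 7, lvl 4).
Iteration 5: no rows with parent in {7}; recursion stops.
SUM(lvl) = 0 + 1 + 1 + 1 + 1 + 2 + 3 + 4 = 13.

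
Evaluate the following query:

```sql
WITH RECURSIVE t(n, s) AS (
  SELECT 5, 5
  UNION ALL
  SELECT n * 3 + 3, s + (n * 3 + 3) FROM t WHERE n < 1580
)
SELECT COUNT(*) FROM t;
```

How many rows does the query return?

7

Base: n=5, s=5.
Iteration 1: 5 < 1580 holds -> n = 5 * 3 + 3 = 18, s = 5 + 18 = 23.
Iteration 2: 18 < 1580 holds -> n = 18 * 3 + 3 = 57, s = 23 + 57 = 80.
Iteration 3: 57 < 1580 holds -> n = 57 * 3 + 3 = 174, s = 80 + 174 = 254.
Iteration 4: 174 < 1580 holds -> n = 174 * 3 + 3 = 525, s = 254 + 525 = 779.
Iteration 5: 525 < 1580 holds -> n = 525 * 3 + 3 = 1578, s = 779 + 1578 = 2357.
Iteration 6: 1578 < 1580 holds -> n = 1578 * 3 + 3 = 4737, s = 2357 + 4737 = 7094.
Iteration 7: 4737 < 1580 fails; recursion stops.
Total rows emitted: 7.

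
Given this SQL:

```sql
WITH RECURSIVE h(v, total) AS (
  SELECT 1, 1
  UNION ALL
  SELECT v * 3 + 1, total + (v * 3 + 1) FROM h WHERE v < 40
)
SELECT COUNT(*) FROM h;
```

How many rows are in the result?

Base: v=1, total=1.
Iteration 1: 1 < 40 holds -> v = 1 * 3 + 1 = 4, total = 1 + 4 = 5.
Iteration 2: 4 < 40 holds -> v = 4 * 3 + 1 = 13, total = 5 + 13 = 18.
Iteration 3: 13 < 40 holds -> v = 13 * 3 + 1 = 40, total = 18 + 40 = 58.
Iteration 4: 40 < 40 fails; recursion stops.
Total rows emitted: 4.

4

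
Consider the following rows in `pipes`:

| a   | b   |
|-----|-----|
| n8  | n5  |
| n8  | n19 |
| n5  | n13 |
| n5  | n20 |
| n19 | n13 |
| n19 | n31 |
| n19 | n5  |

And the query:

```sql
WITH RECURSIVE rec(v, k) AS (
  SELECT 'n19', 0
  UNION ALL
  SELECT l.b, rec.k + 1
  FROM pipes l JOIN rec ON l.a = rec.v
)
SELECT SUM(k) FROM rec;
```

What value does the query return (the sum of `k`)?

7

Base: (n19, k=0).
Iteration 1: edges from {n19} -> (n13, k=1), (n31, k=1), (n5, k=1).
Iteration 2: edges from {n13,n31,n5} -> (n13, k=2), (n20, k=2).
Iteration 3: no outgoing edges from {n13,n20}; recursion stops.
SUM(k) = 0 + 1 + 1 + 1 + 2 + 2 = 7.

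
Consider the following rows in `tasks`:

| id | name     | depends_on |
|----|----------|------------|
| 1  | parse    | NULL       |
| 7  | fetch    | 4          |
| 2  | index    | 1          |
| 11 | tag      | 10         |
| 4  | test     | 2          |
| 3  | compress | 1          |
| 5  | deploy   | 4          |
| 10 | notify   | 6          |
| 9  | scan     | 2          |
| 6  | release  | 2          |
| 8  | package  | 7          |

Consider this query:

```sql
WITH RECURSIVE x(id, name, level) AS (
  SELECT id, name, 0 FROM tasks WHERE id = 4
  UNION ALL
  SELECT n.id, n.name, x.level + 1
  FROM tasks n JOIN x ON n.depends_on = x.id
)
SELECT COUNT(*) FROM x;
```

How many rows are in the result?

Base: id=4 (test) at level 0.
Iteration 1: rows with depends_on in {4} -> deploy (id 5, level 1), fetch (id 7, level 1).
Iteration 2: rows with depends_on in {5,7} -> package (id 8, level 2).
Iteration 3: no rows with depends_on in {8}; recursion stops.
Total rows emitted: 4.

4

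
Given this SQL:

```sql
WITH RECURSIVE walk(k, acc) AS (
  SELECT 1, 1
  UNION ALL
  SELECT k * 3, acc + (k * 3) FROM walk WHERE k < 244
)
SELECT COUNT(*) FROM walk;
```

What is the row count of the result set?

7

Base: k=1, acc=1.
Iteration 1: 1 < 244 holds -> k = 1 * 3 = 3, acc = 1 + 3 = 4.
Iteration 2: 3 < 244 holds -> k = 3 * 3 = 9, acc = 4 + 9 = 13.
Iteration 3: 9 < 244 holds -> k = 9 * 3 = 27, acc = 13 + 27 = 40.
Iteration 4: 27 < 244 holds -> k = 27 * 3 = 81, acc = 40 + 81 = 121.
Iteration 5: 81 < 244 holds -> k = 81 * 3 = 243, acc = 121 + 243 = 364.
Iteration 6: 243 < 244 holds -> k = 243 * 3 = 729, acc = 364 + 729 = 1093.
Iteration 7: 729 < 244 fails; recursion stops.
Total rows emitted: 7.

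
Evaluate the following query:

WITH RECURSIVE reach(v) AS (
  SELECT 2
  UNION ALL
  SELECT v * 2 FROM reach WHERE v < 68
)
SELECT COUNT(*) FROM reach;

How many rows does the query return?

7

Base: v=2.
Iteration 1: 2 < 68 holds -> v = 2 * 2 = 4.
Iteration 2: 4 < 68 holds -> v = 4 * 2 = 8.
Iteration 3: 8 < 68 holds -> v = 8 * 2 = 16.
Iteration 4: 16 < 68 holds -> v = 16 * 2 = 32.
Iteration 5: 32 < 68 holds -> v = 32 * 2 = 64.
Iteration 6: 64 < 68 holds -> v = 64 * 2 = 128.
Iteration 7: 128 < 68 fails; recursion stops.
Total rows emitted: 7.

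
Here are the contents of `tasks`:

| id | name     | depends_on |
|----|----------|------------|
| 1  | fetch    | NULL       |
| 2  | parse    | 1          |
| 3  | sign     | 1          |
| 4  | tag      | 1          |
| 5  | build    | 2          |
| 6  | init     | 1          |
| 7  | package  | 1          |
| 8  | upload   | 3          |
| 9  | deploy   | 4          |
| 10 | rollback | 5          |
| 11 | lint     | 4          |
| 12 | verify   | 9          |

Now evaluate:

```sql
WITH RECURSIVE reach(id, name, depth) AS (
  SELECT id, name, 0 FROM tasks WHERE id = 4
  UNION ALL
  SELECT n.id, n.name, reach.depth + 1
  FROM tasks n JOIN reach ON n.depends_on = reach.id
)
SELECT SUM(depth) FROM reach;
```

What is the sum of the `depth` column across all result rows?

Base: id=4 (tag) at depth 0.
Iteration 1: rows with depends_on in {4} -> deploy (id 9, depth 1), lint (id 11, depth 1).
Iteration 2: rows with depends_on in {9,11} -> verify (id 12, depth 2).
Iteration 3: no rows with depends_on in {12}; recursion stops.
SUM(depth) = 0 + 1 + 1 + 2 = 4.

4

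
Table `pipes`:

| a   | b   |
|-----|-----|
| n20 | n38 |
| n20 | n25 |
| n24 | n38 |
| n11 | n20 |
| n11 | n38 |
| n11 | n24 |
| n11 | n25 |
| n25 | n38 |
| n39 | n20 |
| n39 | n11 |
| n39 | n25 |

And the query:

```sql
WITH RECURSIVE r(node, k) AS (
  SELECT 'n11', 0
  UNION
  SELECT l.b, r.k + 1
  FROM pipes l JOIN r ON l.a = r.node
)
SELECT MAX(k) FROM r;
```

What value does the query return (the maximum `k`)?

3

Base: (n11, k=0).
Iteration 1: edges from {n11} -> (n20, k=1), (n24, k=1), (n25, k=1), (n38, k=1).
Iteration 2: edges from {n20,n24,n25,n38} -> (n25, k=2), (n38, k=2). [UNION drops 2 duplicate row(s)]
Iteration 3: edges from {n25,n38} -> (n38, k=3).
Iteration 4: no outgoing edges from {n38}; recursion stops.
k values: 0, 1, 1, 1, 1, 2, 2, 3; the maximum is 3.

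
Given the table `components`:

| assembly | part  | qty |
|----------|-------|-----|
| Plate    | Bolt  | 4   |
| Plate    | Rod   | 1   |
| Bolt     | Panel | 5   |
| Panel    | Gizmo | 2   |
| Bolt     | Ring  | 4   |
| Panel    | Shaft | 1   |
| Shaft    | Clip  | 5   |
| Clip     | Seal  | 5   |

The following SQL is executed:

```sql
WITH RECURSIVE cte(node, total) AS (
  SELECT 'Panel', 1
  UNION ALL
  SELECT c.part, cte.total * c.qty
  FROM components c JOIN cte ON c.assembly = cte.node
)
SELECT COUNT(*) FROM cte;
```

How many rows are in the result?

5

Base: (Panel, total=1).
Iteration 1: components of {Panel} -> Gizmo = 1*2 = 2, Shaft = 1*1 = 1.
Iteration 2: components of {Gizmo,Shaft} -> Clip = 1*5 = 5.
Iteration 3: components of {Clip} -> Seal = 5*5 = 25.
Iteration 4: no further components; recursion stops.
Total rows emitted: 5.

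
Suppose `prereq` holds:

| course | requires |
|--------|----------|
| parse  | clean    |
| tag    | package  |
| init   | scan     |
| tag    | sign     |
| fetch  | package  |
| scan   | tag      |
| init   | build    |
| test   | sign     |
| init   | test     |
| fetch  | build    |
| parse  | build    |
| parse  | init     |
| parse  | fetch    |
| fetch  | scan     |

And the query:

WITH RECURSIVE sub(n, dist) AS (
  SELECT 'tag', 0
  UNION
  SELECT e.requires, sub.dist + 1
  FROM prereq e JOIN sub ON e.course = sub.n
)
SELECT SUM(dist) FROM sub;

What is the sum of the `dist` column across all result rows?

2

Base: (tag, dist=0).
Iteration 1: edges from {tag} -> (package, dist=1), (sign, dist=1).
Iteration 2: no outgoing edges from {package,sign}; recursion stops.
SUM(dist) = 0 + 1 + 1 = 2.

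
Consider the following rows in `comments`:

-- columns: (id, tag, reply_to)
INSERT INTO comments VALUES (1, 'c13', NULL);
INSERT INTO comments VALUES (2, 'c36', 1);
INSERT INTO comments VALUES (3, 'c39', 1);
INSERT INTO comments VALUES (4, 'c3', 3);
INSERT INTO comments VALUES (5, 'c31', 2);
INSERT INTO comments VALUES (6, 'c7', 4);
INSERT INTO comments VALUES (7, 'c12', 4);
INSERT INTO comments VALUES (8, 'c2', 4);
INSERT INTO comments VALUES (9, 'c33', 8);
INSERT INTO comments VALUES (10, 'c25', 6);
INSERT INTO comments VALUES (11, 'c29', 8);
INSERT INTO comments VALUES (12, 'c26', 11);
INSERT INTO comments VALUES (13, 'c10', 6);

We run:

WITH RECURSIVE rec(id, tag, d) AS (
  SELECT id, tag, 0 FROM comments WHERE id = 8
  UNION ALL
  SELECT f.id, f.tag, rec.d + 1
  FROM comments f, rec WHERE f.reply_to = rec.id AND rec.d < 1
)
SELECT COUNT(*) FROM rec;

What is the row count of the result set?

3

Base: id=8 (c2) at d 0.
Iteration 1: rows with reply_to in {8} -> c33 (id 9, d 1), c29 (id 11, d 1).
Iteration 2: d < 1 fails for all current rows; recursion stops.
Total rows emitted: 3.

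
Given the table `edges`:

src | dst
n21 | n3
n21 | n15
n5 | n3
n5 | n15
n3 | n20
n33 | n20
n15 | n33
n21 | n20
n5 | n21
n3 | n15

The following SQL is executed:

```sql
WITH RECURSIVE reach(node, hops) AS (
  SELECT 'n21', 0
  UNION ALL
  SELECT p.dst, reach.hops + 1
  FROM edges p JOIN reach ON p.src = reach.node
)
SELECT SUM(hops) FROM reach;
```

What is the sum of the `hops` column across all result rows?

19

Base: (n21, hops=0).
Iteration 1: edges from {n21} -> (n15, hops=1), (n20, hops=1), (n3, hops=1).
Iteration 2: edges from {n15,n20,n3} -> (n15, hops=2), (n20, hops=2), (n33, hops=2).
Iteration 3: edges from {n15,n20,n33} -> (n20, hops=3), (n33, hops=3).
Iteration 4: edges from {n20,n33} -> (n20, hops=4).
Iteration 5: no outgoing edges from {n20}; recursion stops.
SUM(hops) = 0 + 1 + 1 + 1 + 2 + 2 + 2 + 3 + 3 + 4 = 19.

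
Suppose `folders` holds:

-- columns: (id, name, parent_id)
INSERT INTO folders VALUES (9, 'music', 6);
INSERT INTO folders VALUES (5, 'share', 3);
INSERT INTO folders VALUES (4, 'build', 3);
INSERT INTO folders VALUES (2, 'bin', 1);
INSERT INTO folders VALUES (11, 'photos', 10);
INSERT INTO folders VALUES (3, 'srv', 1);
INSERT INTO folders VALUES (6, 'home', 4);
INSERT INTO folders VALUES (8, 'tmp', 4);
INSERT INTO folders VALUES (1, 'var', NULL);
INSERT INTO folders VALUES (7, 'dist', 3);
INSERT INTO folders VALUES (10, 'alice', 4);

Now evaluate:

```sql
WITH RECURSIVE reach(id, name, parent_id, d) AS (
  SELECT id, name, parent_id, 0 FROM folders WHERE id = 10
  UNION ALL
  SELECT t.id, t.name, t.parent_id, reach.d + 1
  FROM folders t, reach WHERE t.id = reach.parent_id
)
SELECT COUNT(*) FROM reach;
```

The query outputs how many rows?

4

Base: id=10 (alice), parent_id=4, d 0.
Iteration 1: join on id=4 -> build (id 4, parent_id=3, d 1).
Iteration 2: join on id=3 -> srv (id 3, parent_id=1, d 2).
Iteration 3: join on id=1 -> var (id 1, parent_id=NULL, d 3).
Iteration 4: parent_id is NULL; no match; recursion stops.
Total rows emitted: 4.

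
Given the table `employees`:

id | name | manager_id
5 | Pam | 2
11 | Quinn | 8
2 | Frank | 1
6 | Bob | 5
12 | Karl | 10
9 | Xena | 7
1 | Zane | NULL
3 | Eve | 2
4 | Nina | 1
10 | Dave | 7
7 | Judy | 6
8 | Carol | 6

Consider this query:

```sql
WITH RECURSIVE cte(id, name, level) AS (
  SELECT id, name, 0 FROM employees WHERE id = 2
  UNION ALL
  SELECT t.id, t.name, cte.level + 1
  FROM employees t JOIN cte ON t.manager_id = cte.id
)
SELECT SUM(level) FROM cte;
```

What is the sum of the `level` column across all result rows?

Base: id=2 (Frank) at level 0.
Iteration 1: rows with manager_id in {2} -> Eve (id 3, level 1), Pam (id 5, level 1).
Iteration 2: rows with manager_id in {3,5} -> Bob (id 6, level 2).
Iteration 3: rows with manager_id in {6} -> Judy (id 7, level 3), Carol (id 8, level 3).
Iteration 4: rows with manager_id in {7,8} -> Xena (id 9, level 4), Dave (id 10, level 4), Quinn (id 11, level 4).
Iteration 5: rows with manager_id in {9,10,11} -> Karl (id 12, level 5).
Iteration 6: no rows with manager_id in {12}; recursion stops.
SUM(level) = 0 + 1 + 1 + 2 + 3 + 3 + 4 + 4 + 4 + 5 = 27.

27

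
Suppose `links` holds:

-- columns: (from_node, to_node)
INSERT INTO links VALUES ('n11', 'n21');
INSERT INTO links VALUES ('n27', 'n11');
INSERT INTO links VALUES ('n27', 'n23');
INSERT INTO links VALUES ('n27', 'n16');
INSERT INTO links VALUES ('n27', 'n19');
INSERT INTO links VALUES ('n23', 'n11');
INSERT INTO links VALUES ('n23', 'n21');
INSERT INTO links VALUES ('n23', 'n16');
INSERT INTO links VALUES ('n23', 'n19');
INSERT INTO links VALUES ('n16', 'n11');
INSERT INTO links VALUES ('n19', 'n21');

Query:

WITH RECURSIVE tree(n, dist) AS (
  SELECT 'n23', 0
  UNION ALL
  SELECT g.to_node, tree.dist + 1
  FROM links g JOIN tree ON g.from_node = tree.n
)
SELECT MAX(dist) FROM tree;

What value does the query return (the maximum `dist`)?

Base: (n23, dist=0).
Iteration 1: edges from {n23} -> (n11, dist=1), (n16, dist=1), (n19, dist=1), (n21, dist=1).
Iteration 2: edges from {n11,n16,n19,n21} -> (n11, dist=2), (n21, dist=2) x2. [UNION ALL keeps all 3 new rows, including repeats]
Iteration 3: edges from {n11,n21} -> (n21, dist=3).
Iteration 4: no outgoing edges from {n21}; recursion stops.
dist values: 0, 1, 1, 1, 1, 2, 2, 2, 3; the maximum is 3.

3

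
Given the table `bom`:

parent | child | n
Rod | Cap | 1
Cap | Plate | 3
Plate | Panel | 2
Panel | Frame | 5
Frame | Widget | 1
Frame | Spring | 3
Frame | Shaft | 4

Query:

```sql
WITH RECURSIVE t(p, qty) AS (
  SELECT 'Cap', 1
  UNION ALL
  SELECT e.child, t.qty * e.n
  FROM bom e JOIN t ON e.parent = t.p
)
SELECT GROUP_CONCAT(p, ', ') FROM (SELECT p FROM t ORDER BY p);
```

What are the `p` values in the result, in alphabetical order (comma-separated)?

Base: (Cap, qty=1).
Iteration 1: components of {Cap} -> Plate = 1*3 = 3.
Iteration 2: components of {Plate} -> Panel = 3*2 = 6.
Iteration 3: components of {Panel} -> Frame = 6*5 = 30.
Iteration 4: components of {Frame} -> Shaft = 30*4 = 120, Spring = 30*3 = 90, Widget = 30*1 = 30.
Iteration 5: no further components; recursion stops.

Cap, Frame, Panel, Plate, Shaft, Spring, Widget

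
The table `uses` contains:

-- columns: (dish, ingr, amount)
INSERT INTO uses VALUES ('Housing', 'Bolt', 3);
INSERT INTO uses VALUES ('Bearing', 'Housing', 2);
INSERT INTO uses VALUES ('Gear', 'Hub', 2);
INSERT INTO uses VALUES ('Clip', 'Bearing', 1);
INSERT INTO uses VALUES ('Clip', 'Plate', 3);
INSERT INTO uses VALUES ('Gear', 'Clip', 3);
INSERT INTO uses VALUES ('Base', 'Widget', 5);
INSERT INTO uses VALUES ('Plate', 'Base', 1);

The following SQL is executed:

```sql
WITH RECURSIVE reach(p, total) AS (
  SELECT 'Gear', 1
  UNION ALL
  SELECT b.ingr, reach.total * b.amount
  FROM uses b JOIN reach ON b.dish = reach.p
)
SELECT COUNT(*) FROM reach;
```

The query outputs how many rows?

9

Base: (Gear, total=1).
Iteration 1: components of {Gear} -> Clip = 1*3 = 3, Hub = 1*2 = 2.
Iteration 2: components of {Clip,Hub} -> Bearing = 3*1 = 3, Plate = 3*3 = 9.
Iteration 3: components of {Bearing,Plate} -> Base = 9*1 = 9, Housing = 3*2 = 6.
Iteration 4: components of {Base,Housing} -> Bolt = 6*3 = 18, Widget = 9*5 = 45.
Iteration 5: no further components; recursion stops.
Total rows emitted: 9.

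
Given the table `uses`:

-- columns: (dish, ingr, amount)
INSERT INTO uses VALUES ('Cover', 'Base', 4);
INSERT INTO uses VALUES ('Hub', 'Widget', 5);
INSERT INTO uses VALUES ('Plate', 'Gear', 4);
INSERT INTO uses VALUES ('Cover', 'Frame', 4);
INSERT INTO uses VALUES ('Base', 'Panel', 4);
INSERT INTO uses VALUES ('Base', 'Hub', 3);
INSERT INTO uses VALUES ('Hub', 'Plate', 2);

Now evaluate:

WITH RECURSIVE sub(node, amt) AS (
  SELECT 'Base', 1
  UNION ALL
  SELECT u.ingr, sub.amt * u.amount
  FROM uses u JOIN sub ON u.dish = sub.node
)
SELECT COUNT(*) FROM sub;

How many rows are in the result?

6

Base: (Base, amt=1).
Iteration 1: components of {Base} -> Hub = 1*3 = 3, Panel = 1*4 = 4.
Iteration 2: components of {Hub,Panel} -> Plate = 3*2 = 6, Widget = 3*5 = 15.
Iteration 3: components of {Plate,Widget} -> Gear = 6*4 = 24.
Iteration 4: no further components; recursion stops.
Total rows emitted: 6.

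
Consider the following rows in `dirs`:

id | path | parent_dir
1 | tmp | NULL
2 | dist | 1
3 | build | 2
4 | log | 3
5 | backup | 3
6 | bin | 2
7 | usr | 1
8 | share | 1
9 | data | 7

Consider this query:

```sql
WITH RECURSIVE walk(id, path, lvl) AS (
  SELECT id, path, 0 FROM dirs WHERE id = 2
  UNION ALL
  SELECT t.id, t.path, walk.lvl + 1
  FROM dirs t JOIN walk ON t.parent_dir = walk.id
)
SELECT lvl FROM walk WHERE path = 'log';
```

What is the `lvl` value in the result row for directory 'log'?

Base: id=2 (dist) at lvl 0.
Iteration 1: rows with parent_dir in {2} -> build (id 3, lvl 1), bin (id 6, lvl 1).
Iteration 2: rows with parent_dir in {3,6} -> log (id 4, lvl 2), backup (id 5, lvl 2).
Iteration 3: no rows with parent_dir in {4,5}; recursion stops.

2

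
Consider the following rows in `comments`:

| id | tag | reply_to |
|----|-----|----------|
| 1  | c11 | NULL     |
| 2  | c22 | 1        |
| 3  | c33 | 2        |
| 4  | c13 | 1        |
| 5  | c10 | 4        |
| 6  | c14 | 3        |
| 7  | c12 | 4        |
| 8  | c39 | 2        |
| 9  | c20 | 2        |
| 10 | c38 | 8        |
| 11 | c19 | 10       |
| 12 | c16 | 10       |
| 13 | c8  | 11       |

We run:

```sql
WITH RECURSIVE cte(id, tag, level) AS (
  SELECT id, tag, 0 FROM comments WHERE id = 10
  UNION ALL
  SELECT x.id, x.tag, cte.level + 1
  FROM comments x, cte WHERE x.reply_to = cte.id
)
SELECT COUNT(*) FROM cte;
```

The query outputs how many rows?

Base: id=10 (c38) at level 0.
Iteration 1: rows with reply_to in {10} -> c19 (id 11, level 1), c16 (id 12, level 1).
Iteration 2: rows with reply_to in {11,12} -> c8 (id 13, level 2).
Iteration 3: no rows with reply_to in {13}; recursion stops.
Total rows emitted: 4.

4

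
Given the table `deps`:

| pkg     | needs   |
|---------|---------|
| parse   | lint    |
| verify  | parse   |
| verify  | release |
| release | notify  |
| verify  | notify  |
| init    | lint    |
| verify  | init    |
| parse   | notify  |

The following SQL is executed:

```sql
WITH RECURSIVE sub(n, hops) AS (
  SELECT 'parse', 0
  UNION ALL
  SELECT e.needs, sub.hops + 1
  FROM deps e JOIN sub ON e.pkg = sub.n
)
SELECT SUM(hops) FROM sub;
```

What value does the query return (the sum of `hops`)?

2

Base: (parse, hops=0).
Iteration 1: edges from {parse} -> (lint, hops=1), (notify, hops=1).
Iteration 2: no outgoing edges from {lint,notify}; recursion stops.
SUM(hops) = 0 + 1 + 1 = 2.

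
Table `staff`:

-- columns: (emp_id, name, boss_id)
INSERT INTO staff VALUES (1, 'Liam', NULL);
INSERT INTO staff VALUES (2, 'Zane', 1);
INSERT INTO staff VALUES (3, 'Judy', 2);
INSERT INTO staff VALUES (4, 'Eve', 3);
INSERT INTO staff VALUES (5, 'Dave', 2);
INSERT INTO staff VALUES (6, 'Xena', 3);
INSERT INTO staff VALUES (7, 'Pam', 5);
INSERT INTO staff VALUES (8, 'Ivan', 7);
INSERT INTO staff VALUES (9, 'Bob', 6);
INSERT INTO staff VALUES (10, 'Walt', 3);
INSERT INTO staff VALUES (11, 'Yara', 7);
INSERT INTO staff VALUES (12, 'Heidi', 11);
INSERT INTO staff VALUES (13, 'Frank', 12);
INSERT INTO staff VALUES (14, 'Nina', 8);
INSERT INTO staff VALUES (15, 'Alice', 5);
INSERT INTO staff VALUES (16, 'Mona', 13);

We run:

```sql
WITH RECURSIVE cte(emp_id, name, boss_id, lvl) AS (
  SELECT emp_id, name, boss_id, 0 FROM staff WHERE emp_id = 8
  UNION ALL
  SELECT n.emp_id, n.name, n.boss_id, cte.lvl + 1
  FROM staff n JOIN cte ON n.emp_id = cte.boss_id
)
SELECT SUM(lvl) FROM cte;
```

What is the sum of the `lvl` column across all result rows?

Base: emp_id=8 (Ivan), boss_id=7, lvl 0.
Iteration 1: join on emp_id=7 -> Pam (id 7, boss_id=5, lvl 1).
Iteration 2: join on emp_id=5 -> Dave (id 5, boss_id=2, lvl 2).
Iteration 3: join on emp_id=2 -> Zane (id 2, boss_id=1, lvl 3).
Iteration 4: join on emp_id=1 -> Liam (id 1, boss_id=NULL, lvl 4).
Iteration 5: boss_id is NULL; no match; recursion stops.
SUM(lvl) = 0 + 1 + 2 + 3 + 4 = 10.

10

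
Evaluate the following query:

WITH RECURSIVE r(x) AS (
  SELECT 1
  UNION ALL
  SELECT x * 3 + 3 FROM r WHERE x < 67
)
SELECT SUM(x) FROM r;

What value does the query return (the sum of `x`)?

295

Base: x=1.
Iteration 1: 1 < 67 holds -> x = 1 * 3 + 3 = 6.
Iteration 2: 6 < 67 holds -> x = 6 * 3 + 3 = 21.
Iteration 3: 21 < 67 holds -> x = 21 * 3 + 3 = 66.
Iteration 4: 66 < 67 holds -> x = 66 * 3 + 3 = 201.
Iteration 5: 201 < 67 fails; recursion stops.
SUM(x) = 1 + 6 + 21 + 66 + 201 = 295.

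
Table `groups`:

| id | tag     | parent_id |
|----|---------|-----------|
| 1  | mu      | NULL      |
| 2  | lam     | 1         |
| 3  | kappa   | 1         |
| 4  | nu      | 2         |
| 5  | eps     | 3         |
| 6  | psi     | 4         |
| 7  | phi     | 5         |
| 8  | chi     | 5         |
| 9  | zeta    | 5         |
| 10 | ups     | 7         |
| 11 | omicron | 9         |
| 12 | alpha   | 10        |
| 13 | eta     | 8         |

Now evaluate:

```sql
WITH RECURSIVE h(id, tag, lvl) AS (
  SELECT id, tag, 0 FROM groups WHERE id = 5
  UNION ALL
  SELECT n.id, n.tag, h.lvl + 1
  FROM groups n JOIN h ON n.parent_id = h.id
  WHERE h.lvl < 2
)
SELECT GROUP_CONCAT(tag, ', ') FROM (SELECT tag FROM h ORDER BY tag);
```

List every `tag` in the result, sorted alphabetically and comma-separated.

chi, eps, eta, omicron, phi, ups, zeta

Base: id=5 (eps) at lvl 0.
Iteration 1: rows with parent_id in {5} -> phi (id 7, lvl 1), chi (id 8, lvl 1), zeta (id 9, lvl 1).
Iteration 2: rows with parent_id in {7,8,9} -> ups (id 10, lvl 2), omicron (id 11, lvl 2), eta (id 13, lvl 2).
Iteration 3: lvl < 2 fails for all current rows; recursion stops.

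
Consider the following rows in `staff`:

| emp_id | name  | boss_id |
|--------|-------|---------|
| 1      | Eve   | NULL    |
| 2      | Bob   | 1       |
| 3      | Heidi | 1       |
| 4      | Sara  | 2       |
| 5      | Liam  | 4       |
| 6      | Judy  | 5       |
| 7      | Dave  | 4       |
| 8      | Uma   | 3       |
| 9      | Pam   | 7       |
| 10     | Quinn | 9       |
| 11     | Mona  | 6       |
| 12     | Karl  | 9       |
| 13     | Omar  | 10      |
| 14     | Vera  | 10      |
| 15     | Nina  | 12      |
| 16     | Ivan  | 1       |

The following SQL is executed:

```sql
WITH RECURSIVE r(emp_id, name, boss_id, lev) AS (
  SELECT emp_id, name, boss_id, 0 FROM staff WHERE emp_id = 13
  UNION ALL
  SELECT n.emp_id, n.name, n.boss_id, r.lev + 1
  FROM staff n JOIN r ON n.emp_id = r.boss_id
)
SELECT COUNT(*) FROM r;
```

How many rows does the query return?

Base: emp_id=13 (Omar), boss_id=10, lev 0.
Iteration 1: join on emp_id=10 -> Quinn (id 10, boss_id=9, lev 1).
Iteration 2: join on emp_id=9 -> Pam (id 9, boss_id=7, lev 2).
Iteration 3: join on emp_id=7 -> Dave (id 7, boss_id=4, lev 3).
Iteration 4: join on emp_id=4 -> Sara (id 4, boss_id=2, lev 4).
Iteration 5: join on emp_id=2 -> Bob (id 2, boss_id=1, lev 5).
Iteration 6: join on emp_id=1 -> Eve (id 1, boss_id=NULL, lev 6).
Iteration 7: boss_id is NULL; no match; recursion stops.
Total rows emitted: 7.

7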